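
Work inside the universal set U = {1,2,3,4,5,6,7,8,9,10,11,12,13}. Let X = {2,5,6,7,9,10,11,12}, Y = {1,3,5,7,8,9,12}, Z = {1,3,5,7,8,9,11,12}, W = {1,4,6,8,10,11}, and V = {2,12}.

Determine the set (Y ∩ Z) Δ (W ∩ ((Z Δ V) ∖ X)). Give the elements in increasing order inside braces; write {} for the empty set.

Y ∩ Z = {1,3,5,7,8,9,12}
Z Δ V = {1,2,3,5,7,8,9,11}
(Z Δ V) ∖ X = {1,3,8}
W ∩ ((Z Δ V) ∖ X) = {1,8}
(Y ∩ Z) Δ (W ∩ ((Z Δ V) ∖ X)) = {3,5,7,9,12}

{3,5,7,9,12}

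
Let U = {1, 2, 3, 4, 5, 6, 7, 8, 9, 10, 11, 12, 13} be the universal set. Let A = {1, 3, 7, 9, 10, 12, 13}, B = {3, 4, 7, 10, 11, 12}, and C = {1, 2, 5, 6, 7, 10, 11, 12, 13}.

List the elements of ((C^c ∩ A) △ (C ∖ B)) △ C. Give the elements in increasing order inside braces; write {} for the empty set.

{3, 7, 9, 10, 11, 12}

C^c = {3, 4, 8, 9}
C^c ∩ A = {3, 9}
C ∖ B = {1, 2, 5, 6, 13}
(C^c ∩ A) △ (C ∖ B) = {1, 2, 3, 5, 6, 9, 13}
((C^c ∩ A) △ (C ∖ B)) △ C = {3, 7, 9, 10, 11, 12}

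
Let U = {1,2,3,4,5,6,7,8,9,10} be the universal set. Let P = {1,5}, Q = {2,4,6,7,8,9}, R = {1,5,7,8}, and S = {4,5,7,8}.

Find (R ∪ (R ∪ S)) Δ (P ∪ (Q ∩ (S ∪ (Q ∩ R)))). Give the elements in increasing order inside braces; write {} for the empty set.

R ∪ S = {1,4,5,7,8}
R ∪ (R ∪ S) = {1,4,5,7,8}
Q ∩ R = {7,8}
S ∪ (Q ∩ R) = {4,5,7,8}
Q ∩ (S ∪ (Q ∩ R)) = {4,7,8}
P ∪ (Q ∩ (S ∪ (Q ∩ R))) = {1,4,5,7,8}
(R ∪ (R ∪ S)) Δ (P ∪ (Q ∩ (S ∪ (Q ∩ R)))) = {}

{}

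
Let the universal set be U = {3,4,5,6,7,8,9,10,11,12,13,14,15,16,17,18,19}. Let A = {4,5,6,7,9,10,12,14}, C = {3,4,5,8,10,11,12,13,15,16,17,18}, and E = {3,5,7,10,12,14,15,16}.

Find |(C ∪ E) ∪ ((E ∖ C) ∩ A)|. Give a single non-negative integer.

C ∪ E = {3,4,5,7,8,10,11,12,13,14,15,16,17,18}
E ∖ C = {7,14}
(E ∖ C) ∩ A = {7,14}
(C ∪ E) ∪ ((E ∖ C) ∩ A) = {3,4,5,7,8,10,11,12,13,14,15,16,17,18}
|(C ∪ E) ∪ ((E ∖ C) ∩ A)| = 14

14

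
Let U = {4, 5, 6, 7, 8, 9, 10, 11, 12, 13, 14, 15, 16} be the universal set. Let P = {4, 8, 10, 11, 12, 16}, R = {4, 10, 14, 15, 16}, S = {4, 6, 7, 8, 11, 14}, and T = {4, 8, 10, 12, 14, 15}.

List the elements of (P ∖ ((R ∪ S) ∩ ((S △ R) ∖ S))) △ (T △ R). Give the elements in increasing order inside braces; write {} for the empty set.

{4, 11, 16}

R ∪ S = {4, 6, 7, 8, 10, 11, 14, 15, 16}
S △ R = {6, 7, 8, 10, 11, 15, 16}
(S △ R) ∖ S = {10, 15, 16}
(R ∪ S) ∩ ((S △ R) ∖ S) = {10, 15, 16}
P ∖ ((R ∪ S) ∩ ((S △ R) ∖ S)) = {4, 8, 11, 12}
T △ R = {8, 12, 16}
(P ∖ ((R ∪ S) ∩ ((S △ R) ∖ S))) △ (T △ R) = {4, 11, 16}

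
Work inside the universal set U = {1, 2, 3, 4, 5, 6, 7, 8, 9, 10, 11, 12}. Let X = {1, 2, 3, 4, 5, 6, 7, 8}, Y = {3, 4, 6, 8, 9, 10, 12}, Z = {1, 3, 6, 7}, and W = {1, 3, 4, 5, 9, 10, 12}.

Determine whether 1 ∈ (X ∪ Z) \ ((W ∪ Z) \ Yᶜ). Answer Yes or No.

Yes

1 ∈ X and 1 ∈ Z, so 1 ∈ X ∪ Z
1 ∈ W and 1 ∈ Z, so 1 ∈ W ∪ Z
1 ∉ Y, so 1 ∈ Yᶜ
1 ∈ (W ∪ Z) and 1 ∈ Yᶜ, so 1 ∉ (W ∪ Z) \ Yᶜ
1 ∈ (X ∪ Z) and 1 ∉ ((W ∪ Z) \ Yᶜ), so 1 ∈ (X ∪ Z) \ ((W ∪ Z) \ Yᶜ)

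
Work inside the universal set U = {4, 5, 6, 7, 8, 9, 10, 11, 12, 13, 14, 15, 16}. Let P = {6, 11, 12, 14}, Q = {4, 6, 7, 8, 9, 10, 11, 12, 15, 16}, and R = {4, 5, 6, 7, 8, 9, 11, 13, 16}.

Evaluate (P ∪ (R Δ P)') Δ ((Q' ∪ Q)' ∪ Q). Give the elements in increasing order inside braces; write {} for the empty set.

R Δ P = {4, 5, 7, 8, 9, 12, 13, 14, 16}
(R Δ P)' = {6, 10, 11, 15}
P ∪ (R Δ P)' = {6, 10, 11, 12, 14, 15}
Q' = {5, 13, 14}
Q' ∪ Q = {4, 5, 6, 7, 8, 9, 10, 11, 12, 13, 14, 15, 16}
(Q' ∪ Q)' = {}
(Q' ∪ Q)' ∪ Q = {4, 6, 7, 8, 9, 10, 11, 12, 15, 16}
(P ∪ (R Δ P)') Δ ((Q' ∪ Q)' ∪ Q) = {4, 7, 8, 9, 14, 16}

{4, 7, 8, 9, 14, 16}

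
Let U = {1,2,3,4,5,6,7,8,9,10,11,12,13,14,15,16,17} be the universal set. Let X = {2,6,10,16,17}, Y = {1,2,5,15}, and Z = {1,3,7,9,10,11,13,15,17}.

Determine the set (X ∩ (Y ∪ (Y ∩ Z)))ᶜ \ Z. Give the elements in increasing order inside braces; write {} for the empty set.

{4,5,6,8,12,14,16}

Y ∩ Z = {1,15}
Y ∪ (Y ∩ Z) = {1,2,5,15}
X ∩ (Y ∪ (Y ∩ Z)) = {2}
(X ∩ (Y ∪ (Y ∩ Z)))ᶜ = {1,3,4,5,6,7,8,9,10,11,12,13,14,15,16,17}
(X ∩ (Y ∪ (Y ∩ Z)))ᶜ \ Z = {4,5,6,8,12,14,16}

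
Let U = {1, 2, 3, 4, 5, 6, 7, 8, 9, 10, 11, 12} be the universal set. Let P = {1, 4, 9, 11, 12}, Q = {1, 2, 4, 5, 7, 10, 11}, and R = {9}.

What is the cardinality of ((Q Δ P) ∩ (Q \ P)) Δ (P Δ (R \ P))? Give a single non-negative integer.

9

Q Δ P = {2, 5, 7, 9, 10, 12}
Q \ P = {2, 5, 7, 10}
(Q Δ P) ∩ (Q \ P) = {2, 5, 7, 10}
R \ P = {}
P Δ (R \ P) = {1, 4, 9, 11, 12}
((Q Δ P) ∩ (Q \ P)) Δ (P Δ (R \ P)) = {1, 2, 4, 5, 7, 9, 10, 11, 12}
|((Q Δ P) ∩ (Q \ P)) Δ (P Δ (R \ P))| = 9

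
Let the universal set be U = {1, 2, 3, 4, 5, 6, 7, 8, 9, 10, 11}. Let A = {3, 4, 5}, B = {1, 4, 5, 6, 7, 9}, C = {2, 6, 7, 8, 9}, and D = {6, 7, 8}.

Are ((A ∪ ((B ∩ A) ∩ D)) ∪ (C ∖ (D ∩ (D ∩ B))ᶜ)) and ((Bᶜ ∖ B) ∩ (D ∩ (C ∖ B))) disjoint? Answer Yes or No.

Yes

B ∩ A = {4, 5}
(B ∩ A) ∩ D = {}
A ∪ ((B ∩ A) ∩ D) = {3, 4, 5}
D ∩ B = {6, 7}
D ∩ (D ∩ B) = {6, 7}
(D ∩ (D ∩ B))ᶜ = {1, 2, 3, 4, 5, 8, 9, 10, 11}
C ∖ (D ∩ (D ∩ B))ᶜ = {6, 7}
(A ∪ ((B ∩ A) ∩ D)) ∪ (C ∖ (D ∩ (D ∩ B))ᶜ) = {3, 4, 5, 6, 7}
Bᶜ = {2, 3, 8, 10, 11}
Bᶜ ∖ B = {2, 3, 8, 10, 11}
C ∖ B = {2, 8}
D ∩ (C ∖ B) = {8}
(Bᶜ ∖ B) ∩ (D ∩ (C ∖ B)) = {8}
{3, 4, 5, 6, 7} and {8} share no elements.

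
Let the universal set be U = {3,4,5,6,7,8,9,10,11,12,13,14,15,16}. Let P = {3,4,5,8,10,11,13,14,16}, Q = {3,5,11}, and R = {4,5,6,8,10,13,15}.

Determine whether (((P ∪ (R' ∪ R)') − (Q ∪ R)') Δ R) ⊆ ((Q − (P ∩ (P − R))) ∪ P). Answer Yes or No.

No

R' = {3,7,9,11,12,14,16}
R' ∪ R = {3,4,5,6,7,8,9,10,11,12,13,14,15,16}
(R' ∪ R)' = {}
P ∪ (R' ∪ R)' = {3,4,5,8,10,11,13,14,16}
Q ∪ R = {3,4,5,6,8,10,11,13,15}
(Q ∪ R)' = {7,9,12,14,16}
(P ∪ (R' ∪ R)') − (Q ∪ R)' = {3,4,5,8,10,11,13}
((P ∪ (R' ∪ R)') − (Q ∪ R)') Δ R = {3,6,11,15}
P − R = {3,11,14,16}
P ∩ (P − R) = {3,11,14,16}
Q − (P ∩ (P − R)) = {5}
(Q − (P ∩ (P − R))) ∪ P = {3,4,5,8,10,11,13,14,16}
6 ∈ ((P ∪ (R' ∪ R)') − (Q ∪ R)') Δ R but 6 ∉ (Q − (P ∩ (P − R))) ∪ P, so the inclusion fails.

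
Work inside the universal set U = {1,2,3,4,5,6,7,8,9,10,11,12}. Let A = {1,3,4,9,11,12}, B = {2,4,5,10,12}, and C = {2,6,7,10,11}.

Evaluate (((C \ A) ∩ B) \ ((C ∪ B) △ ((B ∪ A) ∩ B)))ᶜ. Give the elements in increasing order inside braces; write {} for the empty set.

C \ A = {2,6,7,10}
(C \ A) ∩ B = {2,10}
C ∪ B = {2,4,5,6,7,10,11,12}
B ∪ A = {1,2,3,4,5,9,10,11,12}
(B ∪ A) ∩ B = {2,4,5,10,12}
(C ∪ B) △ ((B ∪ A) ∩ B) = {6,7,11}
((C \ A) ∩ B) \ ((C ∪ B) △ ((B ∪ A) ∩ B)) = {2,10}
(((C \ A) ∩ B) \ ((C ∪ B) △ ((B ∪ A) ∩ B)))ᶜ = {1,3,4,5,6,7,8,9,11,12}

{1,3,4,5,6,7,8,9,11,12}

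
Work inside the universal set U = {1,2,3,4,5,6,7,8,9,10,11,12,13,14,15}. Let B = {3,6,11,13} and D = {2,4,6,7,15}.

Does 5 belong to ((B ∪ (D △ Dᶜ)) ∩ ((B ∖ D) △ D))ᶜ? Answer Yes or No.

5 ∉ D, so 5 ∈ Dᶜ
5 ∉ D and 5 ∈ Dᶜ, so 5 ∈ D △ Dᶜ
5 ∉ B and 5 ∈ (D △ Dᶜ), so 5 ∈ B ∪ (D △ Dᶜ)
5 ∉ B and 5 ∉ D, so 5 ∉ B ∖ D
5 ∉ (B ∖ D) and 5 ∉ D, so 5 ∉ (B ∖ D) △ D
5 ∈ (B ∪ (D △ Dᶜ)) and 5 ∉ ((B ∖ D) △ D), so 5 ∉ (B ∪ (D △ Dᶜ)) ∩ ((B ∖ D) △ D)
5 ∈ ((B ∪ (D △ Dᶜ)) ∩ ((B ∖ D) △ D))ᶜ since 5 ∉ ((B ∪ (D △ Dᶜ)) ∩ ((B ∖ D) △ D))

Yes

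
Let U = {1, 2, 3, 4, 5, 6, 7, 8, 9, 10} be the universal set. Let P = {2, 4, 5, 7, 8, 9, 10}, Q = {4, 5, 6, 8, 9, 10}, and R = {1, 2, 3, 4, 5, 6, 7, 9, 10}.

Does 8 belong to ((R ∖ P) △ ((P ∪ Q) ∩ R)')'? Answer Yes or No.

No

8 ∉ R and 8 ∈ P, so 8 ∉ R ∖ P
8 ∈ P and 8 ∈ Q, so 8 ∈ P ∪ Q
8 ∈ (P ∪ Q) and 8 ∉ R, so 8 ∉ (P ∪ Q) ∩ R
8 ∈ ((P ∪ Q) ∩ R)' since 8 ∉ ((P ∪ Q) ∩ R)
8 ∉ (R ∖ P) and 8 ∈ ((P ∪ Q) ∩ R)', so 8 ∈ (R ∖ P) △ ((P ∪ Q) ∩ R)'
8 ∉ ((R ∖ P) △ ((P ∪ Q) ∩ R)')' since 8 ∈ ((R ∖ P) △ ((P ∪ Q) ∩ R)')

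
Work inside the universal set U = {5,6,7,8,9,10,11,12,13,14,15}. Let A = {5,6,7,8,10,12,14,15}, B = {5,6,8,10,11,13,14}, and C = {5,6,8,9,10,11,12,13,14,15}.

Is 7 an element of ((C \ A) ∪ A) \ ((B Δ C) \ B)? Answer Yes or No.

Yes

7 ∉ C and 7 ∈ A, so 7 ∉ C \ A
7 ∉ (C \ A) and 7 ∈ A, so 7 ∈ (C \ A) ∪ A
7 ∉ B and 7 ∉ C, so 7 ∉ B Δ C
7 ∉ (B Δ C) and 7 ∉ B, so 7 ∉ (B Δ C) \ B
7 ∈ ((C \ A) ∪ A) and 7 ∉ ((B Δ C) \ B), so 7 ∈ ((C \ A) ∪ A) \ ((B Δ C) \ B)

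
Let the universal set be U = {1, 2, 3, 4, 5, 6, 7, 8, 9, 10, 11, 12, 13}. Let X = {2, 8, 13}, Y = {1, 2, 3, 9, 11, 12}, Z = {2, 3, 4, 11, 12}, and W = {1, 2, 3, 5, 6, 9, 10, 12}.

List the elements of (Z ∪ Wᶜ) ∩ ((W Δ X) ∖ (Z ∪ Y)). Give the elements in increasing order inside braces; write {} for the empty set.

{8, 13}

Wᶜ = {4, 7, 8, 11, 13}
Z ∪ Wᶜ = {2, 3, 4, 7, 8, 11, 12, 13}
W Δ X = {1, 3, 5, 6, 8, 9, 10, 12, 13}
Z ∪ Y = {1, 2, 3, 4, 9, 11, 12}
(W Δ X) ∖ (Z ∪ Y) = {5, 6, 8, 10, 13}
(Z ∪ Wᶜ) ∩ ((W Δ X) ∖ (Z ∪ Y)) = {8, 13}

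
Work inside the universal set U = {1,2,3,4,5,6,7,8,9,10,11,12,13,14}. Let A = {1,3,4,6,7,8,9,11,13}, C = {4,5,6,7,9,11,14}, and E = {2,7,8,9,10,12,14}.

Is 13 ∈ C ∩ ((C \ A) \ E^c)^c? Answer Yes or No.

13 ∉ C and 13 ∈ A, so 13 ∉ C \ A
13 ∉ E, so 13 ∈ E^c
13 ∉ (C \ A) and 13 ∈ E^c, so 13 ∉ (C \ A) \ E^c
13 ∈ ((C \ A) \ E^c)^c since 13 ∉ ((C \ A) \ E^c)
13 ∉ C and 13 ∈ ((C \ A) \ E^c)^c, so 13 ∉ C ∩ ((C \ A) \ E^c)^c

No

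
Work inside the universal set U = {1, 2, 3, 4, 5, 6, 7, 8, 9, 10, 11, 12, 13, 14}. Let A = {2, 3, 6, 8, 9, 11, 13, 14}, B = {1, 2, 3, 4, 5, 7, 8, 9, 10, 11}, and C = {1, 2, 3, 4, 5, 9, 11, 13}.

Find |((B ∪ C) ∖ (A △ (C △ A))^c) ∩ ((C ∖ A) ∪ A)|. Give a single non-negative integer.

B ∪ C = {1, 2, 3, 4, 5, 7, 8, 9, 10, 11, 13}
C △ A = {1, 4, 5, 6, 8, 14}
A △ (C △ A) = {1, 2, 3, 4, 5, 9, 11, 13}
(A △ (C △ A))^c = {6, 7, 8, 10, 12, 14}
(B ∪ C) ∖ (A △ (C △ A))^c = {1, 2, 3, 4, 5, 9, 11, 13}
C ∖ A = {1, 4, 5}
(C ∖ A) ∪ A = {1, 2, 3, 4, 5, 6, 8, 9, 11, 13, 14}
((B ∪ C) ∖ (A △ (C △ A))^c) ∩ ((C ∖ A) ∪ A) = {1, 2, 3, 4, 5, 9, 11, 13}
|((B ∪ C) ∖ (A △ (C △ A))^c) ∩ ((C ∖ A) ∪ A)| = 8

8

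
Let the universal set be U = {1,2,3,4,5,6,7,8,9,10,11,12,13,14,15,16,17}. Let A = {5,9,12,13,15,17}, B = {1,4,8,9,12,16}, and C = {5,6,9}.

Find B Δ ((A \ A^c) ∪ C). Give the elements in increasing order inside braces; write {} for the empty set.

A^c = {1,2,3,4,6,7,8,10,11,14,16}
A \ A^c = {5,9,12,13,15,17}
(A \ A^c) ∪ C = {5,6,9,12,13,15,17}
B Δ ((A \ A^c) ∪ C) = {1,4,5,6,8,13,15,16,17}

{1,4,5,6,8,13,15,16,17}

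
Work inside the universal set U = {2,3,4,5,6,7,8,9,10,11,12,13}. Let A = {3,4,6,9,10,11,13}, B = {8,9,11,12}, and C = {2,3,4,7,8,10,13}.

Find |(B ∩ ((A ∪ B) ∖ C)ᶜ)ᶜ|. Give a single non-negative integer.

A ∪ B = {3,4,6,8,9,10,11,12,13}
(A ∪ B) ∖ C = {6,9,11,12}
((A ∪ B) ∖ C)ᶜ = {2,3,4,5,7,8,10,13}
B ∩ ((A ∪ B) ∖ C)ᶜ = {8}
(B ∩ ((A ∪ B) ∖ C)ᶜ)ᶜ = {2,3,4,5,6,7,9,10,11,12,13}
|(B ∩ ((A ∪ B) ∖ C)ᶜ)ᶜ| = 11

11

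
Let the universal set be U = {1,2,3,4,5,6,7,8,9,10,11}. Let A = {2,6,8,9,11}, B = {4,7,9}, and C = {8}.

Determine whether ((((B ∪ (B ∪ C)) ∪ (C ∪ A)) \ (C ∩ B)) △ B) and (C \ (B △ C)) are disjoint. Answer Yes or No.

Yes

B ∪ C = {4,7,8,9}
B ∪ (B ∪ C) = {4,7,8,9}
C ∪ A = {2,6,8,9,11}
(B ∪ (B ∪ C)) ∪ (C ∪ A) = {2,4,6,7,8,9,11}
C ∩ B = {}
((B ∪ (B ∪ C)) ∪ (C ∪ A)) \ (C ∩ B) = {2,4,6,7,8,9,11}
(((B ∪ (B ∪ C)) ∪ (C ∪ A)) \ (C ∩ B)) △ B = {2,6,8,11}
B △ C = {4,7,8,9}
C \ (B △ C) = {}
{2,6,8,11} and {} share no elements.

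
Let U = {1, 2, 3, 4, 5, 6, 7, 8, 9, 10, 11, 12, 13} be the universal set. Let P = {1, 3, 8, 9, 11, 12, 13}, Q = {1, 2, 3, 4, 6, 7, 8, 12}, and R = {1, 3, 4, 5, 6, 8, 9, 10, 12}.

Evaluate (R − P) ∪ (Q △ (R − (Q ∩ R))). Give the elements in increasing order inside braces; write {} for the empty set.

R − P = {4, 5, 6, 10}
Q ∩ R = {1, 3, 4, 6, 8, 12}
R − (Q ∩ R) = {5, 9, 10}
Q △ (R − (Q ∩ R)) = {1, 2, 3, 4, 5, 6, 7, 8, 9, 10, 12}
(R − P) ∪ (Q △ (R − (Q ∩ R))) = {1, 2, 3, 4, 5, 6, 7, 8, 9, 10, 12}

{1, 2, 3, 4, 5, 6, 7, 8, 9, 10, 12}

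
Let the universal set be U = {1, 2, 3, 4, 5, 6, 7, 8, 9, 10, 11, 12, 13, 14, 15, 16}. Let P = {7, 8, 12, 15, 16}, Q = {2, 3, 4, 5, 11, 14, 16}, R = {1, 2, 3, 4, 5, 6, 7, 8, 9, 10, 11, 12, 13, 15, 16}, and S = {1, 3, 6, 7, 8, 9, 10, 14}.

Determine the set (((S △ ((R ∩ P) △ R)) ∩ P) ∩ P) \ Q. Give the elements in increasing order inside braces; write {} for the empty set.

{7, 8}

R ∩ P = {7, 8, 12, 15, 16}
(R ∩ P) △ R = {1, 2, 3, 4, 5, 6, 9, 10, 11, 13}
S △ ((R ∩ P) △ R) = {2, 4, 5, 7, 8, 11, 13, 14}
(S △ ((R ∩ P) △ R)) ∩ P = {7, 8}
((S △ ((R ∩ P) △ R)) ∩ P) ∩ P = {7, 8}
(((S △ ((R ∩ P) △ R)) ∩ P) ∩ P) \ Q = {7, 8}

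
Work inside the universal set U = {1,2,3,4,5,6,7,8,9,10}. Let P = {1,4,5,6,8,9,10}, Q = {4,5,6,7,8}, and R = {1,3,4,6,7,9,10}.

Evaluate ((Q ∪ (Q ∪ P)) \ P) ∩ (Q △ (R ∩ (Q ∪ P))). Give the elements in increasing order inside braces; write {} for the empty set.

Q ∪ P = {1,4,5,6,7,8,9,10}
Q ∪ (Q ∪ P) = {1,4,5,6,7,8,9,10}
(Q ∪ (Q ∪ P)) \ P = {7}
R ∩ (Q ∪ P) = {1,4,6,7,9,10}
Q △ (R ∩ (Q ∪ P)) = {1,5,8,9,10}
((Q ∪ (Q ∪ P)) \ P) ∩ (Q △ (R ∩ (Q ∪ P))) = {}

{}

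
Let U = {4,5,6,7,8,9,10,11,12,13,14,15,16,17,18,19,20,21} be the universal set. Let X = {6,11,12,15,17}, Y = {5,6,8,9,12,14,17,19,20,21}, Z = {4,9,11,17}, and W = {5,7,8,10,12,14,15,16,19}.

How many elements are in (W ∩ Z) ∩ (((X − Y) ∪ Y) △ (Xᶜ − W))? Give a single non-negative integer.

0

W ∩ Z = {}
X − Y = {11,15}
(X − Y) ∪ Y = {5,6,8,9,11,12,14,15,17,19,20,21}
Xᶜ = {4,5,7,8,9,10,13,14,16,18,19,20,21}
Xᶜ − W = {4,9,13,18,20,21}
((X − Y) ∪ Y) △ (Xᶜ − W) = {4,5,6,8,11,12,13,14,15,17,18,19}
(W ∩ Z) ∩ (((X − Y) ∪ Y) △ (Xᶜ − W)) = {}
|(W ∩ Z) ∩ (((X − Y) ∪ Y) △ (Xᶜ − W))| = 0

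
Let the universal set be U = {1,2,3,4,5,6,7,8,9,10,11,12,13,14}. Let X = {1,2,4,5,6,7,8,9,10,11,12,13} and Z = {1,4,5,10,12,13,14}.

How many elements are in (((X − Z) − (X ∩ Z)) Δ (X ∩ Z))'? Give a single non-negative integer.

2

X − Z = {2,6,7,8,9,11}
X ∩ Z = {1,4,5,10,12,13}
(X − Z) − (X ∩ Z) = {2,6,7,8,9,11}
((X − Z) − (X ∩ Z)) Δ (X ∩ Z) = {1,2,4,5,6,7,8,9,10,11,12,13}
(((X − Z) − (X ∩ Z)) Δ (X ∩ Z))' = {3,14}
|(((X − Z) − (X ∩ Z)) Δ (X ∩ Z))'| = 2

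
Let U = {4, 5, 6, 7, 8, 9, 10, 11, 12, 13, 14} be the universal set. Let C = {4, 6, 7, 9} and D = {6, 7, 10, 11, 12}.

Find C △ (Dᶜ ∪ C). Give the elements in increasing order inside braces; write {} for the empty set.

Dᶜ = {4, 5, 8, 9, 13, 14}
Dᶜ ∪ C = {4, 5, 6, 7, 8, 9, 13, 14}
C △ (Dᶜ ∪ C) = {5, 8, 13, 14}

{5, 8, 13, 14}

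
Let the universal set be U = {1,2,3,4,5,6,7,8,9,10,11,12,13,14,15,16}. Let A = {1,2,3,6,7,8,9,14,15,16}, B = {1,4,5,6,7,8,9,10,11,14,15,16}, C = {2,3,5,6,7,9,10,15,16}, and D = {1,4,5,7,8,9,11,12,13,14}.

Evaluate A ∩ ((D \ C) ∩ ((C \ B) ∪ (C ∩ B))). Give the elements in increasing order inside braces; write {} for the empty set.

{}

D \ C = {1,4,8,11,12,13,14}
C \ B = {2,3}
C ∩ B = {5,6,7,9,10,15,16}
(C \ B) ∪ (C ∩ B) = {2,3,5,6,7,9,10,15,16}
(D \ C) ∩ ((C \ B) ∪ (C ∩ B)) = {}
A ∩ ((D \ C) ∩ ((C \ B) ∪ (C ∩ B))) = {}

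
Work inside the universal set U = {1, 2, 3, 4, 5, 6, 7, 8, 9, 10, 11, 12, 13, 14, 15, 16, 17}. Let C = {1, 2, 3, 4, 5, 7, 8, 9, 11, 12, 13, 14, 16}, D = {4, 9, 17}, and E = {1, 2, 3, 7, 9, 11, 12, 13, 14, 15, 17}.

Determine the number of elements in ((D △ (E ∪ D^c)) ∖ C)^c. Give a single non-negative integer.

D^c = {1, 2, 3, 5, 6, 7, 8, 10, 11, 12, 13, 14, 15, 16}
E ∪ D^c = {1, 2, 3, 5, 6, 7, 8, 9, 10, 11, 12, 13, 14, 15, 16, 17}
D △ (E ∪ D^c) = {1, 2, 3, 4, 5, 6, 7, 8, 10, 11, 12, 13, 14, 15, 16}
(D △ (E ∪ D^c)) ∖ C = {6, 10, 15}
((D △ (E ∪ D^c)) ∖ C)^c = {1, 2, 3, 4, 5, 7, 8, 9, 11, 12, 13, 14, 16, 17}
|((D △ (E ∪ D^c)) ∖ C)^c| = 14

14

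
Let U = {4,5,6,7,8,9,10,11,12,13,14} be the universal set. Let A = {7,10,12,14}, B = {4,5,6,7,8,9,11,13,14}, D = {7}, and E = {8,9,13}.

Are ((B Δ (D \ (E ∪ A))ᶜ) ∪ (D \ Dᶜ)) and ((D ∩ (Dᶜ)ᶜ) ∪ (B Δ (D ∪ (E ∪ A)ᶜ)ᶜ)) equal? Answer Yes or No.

No

E ∪ A = {7,8,9,10,12,13,14}
D \ (E ∪ A) = {}
(D \ (E ∪ A))ᶜ = {4,5,6,7,8,9,10,11,12,13,14}
B Δ (D \ (E ∪ A))ᶜ = {10,12}
Dᶜ = {4,5,6,8,9,10,11,12,13,14}
D \ Dᶜ = {7}
(B Δ (D \ (E ∪ A))ᶜ) ∪ (D \ Dᶜ) = {7,10,12}
(Dᶜ)ᶜ = {7}
D ∩ (Dᶜ)ᶜ = {7}
(E ∪ A)ᶜ = {4,5,6,11}
D ∪ (E ∪ A)ᶜ = {4,5,6,7,11}
(D ∪ (E ∪ A)ᶜ)ᶜ = {8,9,10,12,13,14}
B Δ (D ∪ (E ∪ A)ᶜ)ᶜ = {4,5,6,7,10,11,12}
(D ∩ (Dᶜ)ᶜ) ∪ (B Δ (D ∪ (E ∪ A)ᶜ)ᶜ) = {4,5,6,7,10,11,12}
4 ∈ (D ∩ (Dᶜ)ᶜ) ∪ (B Δ (D ∪ (E ∪ A)ᶜ)ᶜ) but 4 ∉ (B Δ (D \ (E ∪ A))ᶜ) ∪ (D \ Dᶜ), so they differ.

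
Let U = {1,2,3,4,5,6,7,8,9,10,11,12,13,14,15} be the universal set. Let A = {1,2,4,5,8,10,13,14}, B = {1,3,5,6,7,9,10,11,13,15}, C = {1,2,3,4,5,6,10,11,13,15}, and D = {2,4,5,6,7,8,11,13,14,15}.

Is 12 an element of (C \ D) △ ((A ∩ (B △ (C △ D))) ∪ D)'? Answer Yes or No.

12 ∉ C and 12 ∉ D, so 12 ∉ C \ D
12 ∉ C and 12 ∉ D, so 12 ∉ C △ D
12 ∉ B and 12 ∉ (C △ D), so 12 ∉ B △ (C △ D)
12 ∉ A and 12 ∉ (B △ (C △ D)), so 12 ∉ A ∩ (B △ (C △ D))
12 ∉ (A ∩ (B △ (C △ D))) and 12 ∉ D, so 12 ∉ (A ∩ (B △ (C △ D))) ∪ D
12 ∈ ((A ∩ (B △ (C △ D))) ∪ D)' since 12 ∉ ((A ∩ (B △ (C △ D))) ∪ D)
12 ∉ (C \ D) and 12 ∈ ((A ∩ (B △ (C △ D))) ∪ D)', so 12 ∈ (C \ D) △ ((A ∩ (B △ (C △ D))) ∪ D)'

Yes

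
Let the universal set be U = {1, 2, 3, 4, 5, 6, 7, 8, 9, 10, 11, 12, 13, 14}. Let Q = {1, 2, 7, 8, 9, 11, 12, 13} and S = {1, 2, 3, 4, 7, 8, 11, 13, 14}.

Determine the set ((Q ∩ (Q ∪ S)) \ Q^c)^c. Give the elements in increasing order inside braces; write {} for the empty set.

Q ∪ S = {1, 2, 3, 4, 7, 8, 9, 11, 12, 13, 14}
Q ∩ (Q ∪ S) = {1, 2, 7, 8, 9, 11, 12, 13}
Q^c = {3, 4, 5, 6, 10, 14}
(Q ∩ (Q ∪ S)) \ Q^c = {1, 2, 7, 8, 9, 11, 12, 13}
((Q ∩ (Q ∪ S)) \ Q^c)^c = {3, 4, 5, 6, 10, 14}

{3, 4, 5, 6, 10, 14}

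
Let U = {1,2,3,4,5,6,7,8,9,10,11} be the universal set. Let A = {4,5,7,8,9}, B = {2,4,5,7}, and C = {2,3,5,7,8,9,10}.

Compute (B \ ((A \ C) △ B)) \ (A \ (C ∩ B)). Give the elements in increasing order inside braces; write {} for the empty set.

{}

A \ C = {4}
(A \ C) △ B = {2,5,7}
B \ ((A \ C) △ B) = {4}
C ∩ B = {2,5,7}
A \ (C ∩ B) = {4,8,9}
(B \ ((A \ C) △ B)) \ (A \ (C ∩ B)) = {}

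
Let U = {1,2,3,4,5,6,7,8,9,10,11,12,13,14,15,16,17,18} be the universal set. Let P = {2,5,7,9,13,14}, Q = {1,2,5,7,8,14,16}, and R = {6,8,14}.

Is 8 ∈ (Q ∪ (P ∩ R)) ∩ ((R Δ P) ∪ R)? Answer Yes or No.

Yes

8 ∉ P and 8 ∈ R, so 8 ∉ P ∩ R
8 ∈ Q and 8 ∉ (P ∩ R), so 8 ∈ Q ∪ (P ∩ R)
8 ∈ R and 8 ∉ P, so 8 ∈ R Δ P
8 ∈ (R Δ P) and 8 ∈ R, so 8 ∈ (R Δ P) ∪ R
8 ∈ (Q ∪ (P ∩ R)) and 8 ∈ ((R Δ P) ∪ R), so 8 ∈ (Q ∪ (P ∩ R)) ∩ ((R Δ P) ∪ R)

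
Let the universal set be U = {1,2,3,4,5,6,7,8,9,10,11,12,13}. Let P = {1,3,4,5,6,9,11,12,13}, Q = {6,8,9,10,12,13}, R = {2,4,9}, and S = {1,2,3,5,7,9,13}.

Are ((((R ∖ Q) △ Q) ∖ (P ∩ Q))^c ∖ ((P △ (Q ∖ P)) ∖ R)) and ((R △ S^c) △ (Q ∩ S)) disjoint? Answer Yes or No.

Yes

R ∖ Q = {2,4}
(R ∖ Q) △ Q = {2,4,6,8,9,10,12,13}
P ∩ Q = {6,9,12,13}
((R ∖ Q) △ Q) ∖ (P ∩ Q) = {2,4,8,10}
(((R ∖ Q) △ Q) ∖ (P ∩ Q))^c = {1,3,5,6,7,9,11,12,13}
Q ∖ P = {8,10}
P △ (Q ∖ P) = {1,3,4,5,6,8,9,10,11,12,13}
(P △ (Q ∖ P)) ∖ R = {1,3,5,6,8,10,11,12,13}
(((R ∖ Q) △ Q) ∖ (P ∩ Q))^c ∖ ((P △ (Q ∖ P)) ∖ R) = {7,9}
S^c = {4,6,8,10,11,12}
R △ S^c = {2,6,8,9,10,11,12}
Q ∩ S = {9,13}
(R △ S^c) △ (Q ∩ S) = {2,6,8,10,11,12,13}
{7,9} and {2,6,8,10,11,12,13} share no elements.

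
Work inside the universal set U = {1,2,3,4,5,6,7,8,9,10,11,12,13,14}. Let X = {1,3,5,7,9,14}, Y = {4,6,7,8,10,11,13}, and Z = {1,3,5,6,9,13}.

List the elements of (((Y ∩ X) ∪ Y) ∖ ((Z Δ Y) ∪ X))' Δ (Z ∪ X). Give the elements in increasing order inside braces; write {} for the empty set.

{2,4,6,8,10,11,12,13}

Y ∩ X = {7}
(Y ∩ X) ∪ Y = {4,6,7,8,10,11,13}
Z Δ Y = {1,3,4,5,7,8,9,10,11}
(Z Δ Y) ∪ X = {1,3,4,5,7,8,9,10,11,14}
((Y ∩ X) ∪ Y) ∖ ((Z Δ Y) ∪ X) = {6,13}
(((Y ∩ X) ∪ Y) ∖ ((Z Δ Y) ∪ X))' = {1,2,3,4,5,7,8,9,10,11,12,14}
Z ∪ X = {1,3,5,6,7,9,13,14}
(((Y ∩ X) ∪ Y) ∖ ((Z Δ Y) ∪ X))' Δ (Z ∪ X) = {2,4,6,8,10,11,12,13}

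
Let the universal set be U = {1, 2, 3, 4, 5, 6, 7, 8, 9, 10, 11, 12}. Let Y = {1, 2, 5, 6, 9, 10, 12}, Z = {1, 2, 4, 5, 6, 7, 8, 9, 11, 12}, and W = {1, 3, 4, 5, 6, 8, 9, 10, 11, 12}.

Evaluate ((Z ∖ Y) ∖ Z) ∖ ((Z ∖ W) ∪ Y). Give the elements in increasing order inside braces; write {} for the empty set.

Z ∖ Y = {4, 7, 8, 11}
(Z ∖ Y) ∖ Z = {}
Z ∖ W = {2, 7}
(Z ∖ W) ∪ Y = {1, 2, 5, 6, 7, 9, 10, 12}
((Z ∖ Y) ∖ Z) ∖ ((Z ∖ W) ∪ Y) = {}

{}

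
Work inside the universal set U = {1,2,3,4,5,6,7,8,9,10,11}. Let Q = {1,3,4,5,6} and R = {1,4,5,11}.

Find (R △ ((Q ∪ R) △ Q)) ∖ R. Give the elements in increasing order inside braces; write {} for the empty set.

Q ∪ R = {1,3,4,5,6,11}
(Q ∪ R) △ Q = {11}
R △ ((Q ∪ R) △ Q) = {1,4,5}
(R △ ((Q ∪ R) △ Q)) ∖ R = {}

{}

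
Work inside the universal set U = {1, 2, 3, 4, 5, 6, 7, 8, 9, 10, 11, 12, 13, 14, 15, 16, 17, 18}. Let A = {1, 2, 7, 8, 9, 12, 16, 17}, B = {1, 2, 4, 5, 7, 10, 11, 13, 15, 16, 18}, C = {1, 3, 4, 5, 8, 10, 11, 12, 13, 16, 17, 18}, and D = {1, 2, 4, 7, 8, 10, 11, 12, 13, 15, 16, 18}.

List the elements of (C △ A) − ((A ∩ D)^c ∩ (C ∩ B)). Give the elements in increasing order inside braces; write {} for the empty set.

C △ A = {2, 3, 4, 5, 7, 9, 10, 11, 13, 18}
A ∩ D = {1, 2, 7, 8, 12, 16}
(A ∩ D)^c = {3, 4, 5, 6, 9, 10, 11, 13, 14, 15, 17, 18}
C ∩ B = {1, 4, 5, 10, 11, 13, 16, 18}
(A ∩ D)^c ∩ (C ∩ B) = {4, 5, 10, 11, 13, 18}
(C △ A) − ((A ∩ D)^c ∩ (C ∩ B)) = {2, 3, 7, 9}

{2, 3, 7, 9}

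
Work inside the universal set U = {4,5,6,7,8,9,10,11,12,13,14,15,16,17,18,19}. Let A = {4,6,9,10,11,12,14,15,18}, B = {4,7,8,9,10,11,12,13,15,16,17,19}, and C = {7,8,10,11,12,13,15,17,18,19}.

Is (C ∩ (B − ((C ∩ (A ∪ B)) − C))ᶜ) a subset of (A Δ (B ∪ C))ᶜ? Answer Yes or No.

A ∪ B = {4,6,7,8,9,10,11,12,13,14,15,16,17,18,19}
C ∩ (A ∪ B) = {7,8,10,11,12,13,15,17,18,19}
(C ∩ (A ∪ B)) − C = {}
B − ((C ∩ (A ∪ B)) − C) = {4,7,8,9,10,11,12,13,15,16,17,19}
(B − ((C ∩ (A ∪ B)) − C))ᶜ = {5,6,14,18}
C ∩ (B − ((C ∩ (A ∪ B)) − C))ᶜ = {18}
B ∪ C = {4,7,8,9,10,11,12,13,15,16,17,18,19}
A Δ (B ∪ C) = {6,7,8,13,14,16,17,19}
(A Δ (B ∪ C))ᶜ = {4,5,9,10,11,12,15,18}
Every element of {18} is in {4,5,9,10,11,12,15,18}, so C ∩ (B − ((C ∩ (A ∪ B)) − C))ᶜ ⊆ (A Δ (B ∪ C))ᶜ.

Yes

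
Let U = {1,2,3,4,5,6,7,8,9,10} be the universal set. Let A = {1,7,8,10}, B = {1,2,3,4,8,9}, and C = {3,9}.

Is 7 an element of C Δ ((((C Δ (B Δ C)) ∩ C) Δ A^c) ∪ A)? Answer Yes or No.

Yes

7 ∉ B and 7 ∉ C, so 7 ∉ B Δ C
7 ∉ C and 7 ∉ (B Δ C), so 7 ∉ C Δ (B Δ C)
7 ∉ (C Δ (B Δ C)) and 7 ∉ C, so 7 ∉ (C Δ (B Δ C)) ∩ C
7 ∈ A, so 7 ∉ A^c
7 ∉ ((C Δ (B Δ C)) ∩ C) and 7 ∉ A^c, so 7 ∉ ((C Δ (B Δ C)) ∩ C) Δ A^c
7 ∉ (((C Δ (B Δ C)) ∩ C) Δ A^c) and 7 ∈ A, so 7 ∈ (((C Δ (B Δ C)) ∩ C) Δ A^c) ∪ A
7 ∉ C and 7 ∈ ((((C Δ (B Δ C)) ∩ C) Δ A^c) ∪ A), so 7 ∈ C Δ ((((C Δ (B Δ C)) ∩ C) Δ A^c) ∪ A)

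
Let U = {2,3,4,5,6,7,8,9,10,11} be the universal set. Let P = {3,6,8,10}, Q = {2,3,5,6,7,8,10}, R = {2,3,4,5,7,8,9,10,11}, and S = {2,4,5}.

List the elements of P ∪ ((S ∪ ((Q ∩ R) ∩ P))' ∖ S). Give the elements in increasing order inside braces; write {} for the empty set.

Q ∩ R = {2,3,5,7,8,10}
(Q ∩ R) ∩ P = {3,8,10}
S ∪ ((Q ∩ R) ∩ P) = {2,3,4,5,8,10}
(S ∪ ((Q ∩ R) ∩ P))' = {6,7,9,11}
(S ∪ ((Q ∩ R) ∩ P))' ∖ S = {6,7,9,11}
P ∪ ((S ∪ ((Q ∩ R) ∩ P))' ∖ S) = {3,6,7,8,9,10,11}

{3,6,7,8,9,10,11}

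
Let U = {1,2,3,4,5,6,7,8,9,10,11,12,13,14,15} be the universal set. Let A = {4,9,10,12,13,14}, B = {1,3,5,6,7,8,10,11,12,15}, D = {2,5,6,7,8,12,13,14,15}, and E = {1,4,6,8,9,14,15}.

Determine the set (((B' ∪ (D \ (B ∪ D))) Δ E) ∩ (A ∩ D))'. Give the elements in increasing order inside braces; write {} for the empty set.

B' = {2,4,9,13,14}
B ∪ D = {1,2,3,5,6,7,8,10,11,12,13,14,15}
D \ (B ∪ D) = {}
B' ∪ (D \ (B ∪ D)) = {2,4,9,13,14}
(B' ∪ (D \ (B ∪ D))) Δ E = {1,2,6,8,13,15}
A ∩ D = {12,13,14}
((B' ∪ (D \ (B ∪ D))) Δ E) ∩ (A ∩ D) = {13}
(((B' ∪ (D \ (B ∪ D))) Δ E) ∩ (A ∩ D))' = {1,2,3,4,5,6,7,8,9,10,11,12,14,15}

{1,2,3,4,5,6,7,8,9,10,11,12,14,15}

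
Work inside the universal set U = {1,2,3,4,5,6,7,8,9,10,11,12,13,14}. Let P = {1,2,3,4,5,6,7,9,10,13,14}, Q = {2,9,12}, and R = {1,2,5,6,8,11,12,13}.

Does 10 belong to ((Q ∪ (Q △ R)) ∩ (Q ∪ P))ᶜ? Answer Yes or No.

10 ∉ Q and 10 ∉ R, so 10 ∉ Q △ R
10 ∉ Q and 10 ∉ (Q △ R), so 10 ∉ Q ∪ (Q △ R)
10 ∉ Q and 10 ∈ P, so 10 ∈ Q ∪ P
10 ∉ (Q ∪ (Q △ R)) and 10 ∈ (Q ∪ P), so 10 ∉ (Q ∪ (Q △ R)) ∩ (Q ∪ P)
10 ∈ ((Q ∪ (Q △ R)) ∩ (Q ∪ P))ᶜ since 10 ∉ ((Q ∪ (Q △ R)) ∩ (Q ∪ P))

Yes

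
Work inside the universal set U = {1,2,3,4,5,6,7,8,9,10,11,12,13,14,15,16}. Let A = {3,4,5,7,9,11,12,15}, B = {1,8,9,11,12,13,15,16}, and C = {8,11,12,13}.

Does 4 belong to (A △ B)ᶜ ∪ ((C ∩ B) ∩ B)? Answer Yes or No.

4 ∈ A and 4 ∉ B, so 4 ∈ A △ B
4 ∉ (A △ B)ᶜ since 4 ∈ (A △ B)
4 ∉ C and 4 ∉ B, so 4 ∉ C ∩ B
4 ∉ (C ∩ B) and 4 ∉ B, so 4 ∉ (C ∩ B) ∩ B
4 ∉ (A △ B)ᶜ and 4 ∉ ((C ∩ B) ∩ B), so 4 ∉ (A △ B)ᶜ ∪ ((C ∩ B) ∩ B)

No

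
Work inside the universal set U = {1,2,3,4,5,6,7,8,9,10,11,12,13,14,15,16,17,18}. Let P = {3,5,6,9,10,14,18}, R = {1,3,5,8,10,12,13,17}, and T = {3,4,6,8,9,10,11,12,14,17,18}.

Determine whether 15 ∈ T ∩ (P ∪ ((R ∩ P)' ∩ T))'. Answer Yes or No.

No

15 ∉ R and 15 ∉ P, so 15 ∉ R ∩ P
15 ∈ (R ∩ P)' since 15 ∉ (R ∩ P)
15 ∈ (R ∩ P)' and 15 ∉ T, so 15 ∉ (R ∩ P)' ∩ T
15 ∉ P and 15 ∉ ((R ∩ P)' ∩ T), so 15 ∉ P ∪ ((R ∩ P)' ∩ T)
15 ∈ (P ∪ ((R ∩ P)' ∩ T))' since 15 ∉ (P ∪ ((R ∩ P)' ∩ T))
15 ∉ T and 15 ∈ (P ∪ ((R ∩ P)' ∩ T))', so 15 ∉ T ∩ (P ∪ ((R ∩ P)' ∩ T))'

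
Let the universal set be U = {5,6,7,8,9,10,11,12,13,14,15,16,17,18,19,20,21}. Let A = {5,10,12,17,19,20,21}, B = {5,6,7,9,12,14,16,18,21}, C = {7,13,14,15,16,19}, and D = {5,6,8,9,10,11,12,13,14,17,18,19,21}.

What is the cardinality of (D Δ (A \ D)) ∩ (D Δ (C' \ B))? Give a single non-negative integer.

A \ D = {20}
D Δ (A \ D) = {5,6,8,9,10,11,12,13,14,17,18,19,20,21}
C' = {5,6,8,9,10,11,12,17,18,20,21}
C' \ B = {8,10,11,17,20}
D Δ (C' \ B) = {5,6,9,12,13,14,18,19,20,21}
(D Δ (A \ D)) ∩ (D Δ (C' \ B)) = {5,6,9,12,13,14,18,19,20,21}
|(D Δ (A \ D)) ∩ (D Δ (C' \ B))| = 10

10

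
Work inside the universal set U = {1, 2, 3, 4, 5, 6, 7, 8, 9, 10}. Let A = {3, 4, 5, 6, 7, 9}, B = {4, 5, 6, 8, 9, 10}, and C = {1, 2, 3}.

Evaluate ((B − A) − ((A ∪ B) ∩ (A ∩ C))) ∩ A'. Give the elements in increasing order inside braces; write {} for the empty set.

{8, 10}

B − A = {8, 10}
A ∪ B = {3, 4, 5, 6, 7, 8, 9, 10}
A ∩ C = {3}
(A ∪ B) ∩ (A ∩ C) = {3}
(B − A) − ((A ∪ B) ∩ (A ∩ C)) = {8, 10}
A' = {1, 2, 8, 10}
((B − A) − ((A ∪ B) ∩ (A ∩ C))) ∩ A' = {8, 10}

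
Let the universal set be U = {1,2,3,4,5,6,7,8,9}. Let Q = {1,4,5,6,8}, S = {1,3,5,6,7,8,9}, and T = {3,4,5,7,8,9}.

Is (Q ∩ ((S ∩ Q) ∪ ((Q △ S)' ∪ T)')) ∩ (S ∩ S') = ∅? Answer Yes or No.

Yes

S ∩ Q = {1,5,6,8}
Q △ S = {3,4,7,9}
(Q △ S)' = {1,2,5,6,8}
(Q △ S)' ∪ T = {1,2,3,4,5,6,7,8,9}
((Q △ S)' ∪ T)' = {}
(S ∩ Q) ∪ ((Q △ S)' ∪ T)' = {1,5,6,8}
Q ∩ ((S ∩ Q) ∪ ((Q △ S)' ∪ T)') = {1,5,6,8}
S' = {2,4}
S ∩ S' = {}
{1,5,6,8} and {} share no elements.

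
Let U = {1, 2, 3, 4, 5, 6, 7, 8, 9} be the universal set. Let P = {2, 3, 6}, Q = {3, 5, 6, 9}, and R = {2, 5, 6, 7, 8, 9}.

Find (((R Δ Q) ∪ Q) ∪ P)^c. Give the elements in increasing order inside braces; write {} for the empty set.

R Δ Q = {2, 3, 7, 8}
(R Δ Q) ∪ Q = {2, 3, 5, 6, 7, 8, 9}
((R Δ Q) ∪ Q) ∪ P = {2, 3, 5, 6, 7, 8, 9}
(((R Δ Q) ∪ Q) ∪ P)^c = {1, 4}

{1, 4}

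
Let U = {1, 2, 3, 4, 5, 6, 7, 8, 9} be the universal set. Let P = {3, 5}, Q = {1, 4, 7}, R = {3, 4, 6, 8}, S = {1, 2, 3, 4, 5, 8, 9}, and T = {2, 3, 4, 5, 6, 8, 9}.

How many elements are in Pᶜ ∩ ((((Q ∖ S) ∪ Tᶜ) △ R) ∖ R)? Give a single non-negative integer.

2

Pᶜ = {1, 2, 4, 6, 7, 8, 9}
Q ∖ S = {7}
Tᶜ = {1, 7}
(Q ∖ S) ∪ Tᶜ = {1, 7}
((Q ∖ S) ∪ Tᶜ) △ R = {1, 3, 4, 6, 7, 8}
(((Q ∖ S) ∪ Tᶜ) △ R) ∖ R = {1, 7}
Pᶜ ∩ ((((Q ∖ S) ∪ Tᶜ) △ R) ∖ R) = {1, 7}
|Pᶜ ∩ ((((Q ∖ S) ∪ Tᶜ) △ R) ∖ R)| = 2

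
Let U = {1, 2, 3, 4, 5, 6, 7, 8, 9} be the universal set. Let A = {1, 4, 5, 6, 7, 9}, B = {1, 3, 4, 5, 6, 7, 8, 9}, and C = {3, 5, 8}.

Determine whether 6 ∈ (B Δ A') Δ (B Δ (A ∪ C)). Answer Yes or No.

Yes

6 ∈ A, so 6 ∉ A'
6 ∈ B and 6 ∉ A', so 6 ∈ B Δ A'
6 ∈ A and 6 ∉ C, so 6 ∈ A ∪ C
6 ∈ B and 6 ∈ (A ∪ C), so 6 ∉ B Δ (A ∪ C)
6 ∈ (B Δ A') and 6 ∉ (B Δ (A ∪ C)), so 6 ∈ (B Δ A') Δ (B Δ (A ∪ C))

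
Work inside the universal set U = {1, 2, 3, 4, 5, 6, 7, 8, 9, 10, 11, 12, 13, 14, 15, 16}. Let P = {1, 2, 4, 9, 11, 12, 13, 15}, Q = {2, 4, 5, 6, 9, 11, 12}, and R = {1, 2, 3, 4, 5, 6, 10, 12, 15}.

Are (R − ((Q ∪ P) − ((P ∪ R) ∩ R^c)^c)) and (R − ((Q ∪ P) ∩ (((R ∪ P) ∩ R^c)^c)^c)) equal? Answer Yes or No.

Yes

Q ∪ P = {1, 2, 4, 5, 6, 9, 11, 12, 13, 15}
P ∪ R = {1, 2, 3, 4, 5, 6, 9, 10, 11, 12, 13, 15}
R^c = {7, 8, 9, 11, 13, 14, 16}
(P ∪ R) ∩ R^c = {9, 11, 13}
((P ∪ R) ∩ R^c)^c = {1, 2, 3, 4, 5, 6, 7, 8, 10, 12, 14, 15, 16}
(Q ∪ P) − ((P ∪ R) ∩ R^c)^c = {9, 11, 13}
R − ((Q ∪ P) − ((P ∪ R) ∩ R^c)^c) = {1, 2, 3, 4, 5, 6, 10, 12, 15}
R ∪ P = {1, 2, 3, 4, 5, 6, 9, 10, 11, 12, 13, 15}
(R ∪ P) ∩ R^c = {9, 11, 13}
((R ∪ P) ∩ R^c)^c = {1, 2, 3, 4, 5, 6, 7, 8, 10, 12, 14, 15, 16}
(((R ∪ P) ∩ R^c)^c)^c = {9, 11, 13}
(Q ∪ P) ∩ (((R ∪ P) ∩ R^c)^c)^c = {9, 11, 13}
R − ((Q ∪ P) ∩ (((R ∪ P) ∩ R^c)^c)^c) = {1, 2, 3, 4, 5, 6, 10, 12, 15}
Both equal {1, 2, 3, 4, 5, 6, 10, 12, 15}, so R − ((Q ∪ P) − ((P ∪ R) ∩ R^c)^c) = R − ((Q ∪ P) ∩ (((R ∪ P) ∩ R^c)^c)^c).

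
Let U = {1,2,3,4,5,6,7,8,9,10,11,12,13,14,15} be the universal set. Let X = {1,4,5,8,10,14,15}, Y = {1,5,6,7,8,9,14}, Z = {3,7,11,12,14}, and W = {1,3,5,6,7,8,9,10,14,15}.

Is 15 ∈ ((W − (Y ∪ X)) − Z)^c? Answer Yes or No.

Yes

15 ∉ Y and 15 ∈ X, so 15 ∈ Y ∪ X
15 ∈ W and 15 ∈ (Y ∪ X), so 15 ∉ W − (Y ∪ X)
15 ∉ (W − (Y ∪ X)) and 15 ∉ Z, so 15 ∉ (W − (Y ∪ X)) − Z
15 ∈ ((W − (Y ∪ X)) − Z)^c since 15 ∉ ((W − (Y ∪ X)) − Z)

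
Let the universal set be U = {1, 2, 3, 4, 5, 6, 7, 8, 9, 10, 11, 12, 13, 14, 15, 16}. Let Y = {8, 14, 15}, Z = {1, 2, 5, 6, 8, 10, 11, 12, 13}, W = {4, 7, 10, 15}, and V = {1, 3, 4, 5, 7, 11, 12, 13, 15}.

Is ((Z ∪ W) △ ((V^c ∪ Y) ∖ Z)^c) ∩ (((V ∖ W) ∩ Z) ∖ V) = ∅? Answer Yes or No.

Z ∪ W = {1, 2, 4, 5, 6, 7, 8, 10, 11, 12, 13, 15}
V^c = {2, 6, 8, 9, 10, 14, 16}
V^c ∪ Y = {2, 6, 8, 9, 10, 14, 15, 16}
(V^c ∪ Y) ∖ Z = {9, 14, 15, 16}
((V^c ∪ Y) ∖ Z)^c = {1, 2, 3, 4, 5, 6, 7, 8, 10, 11, 12, 13}
(Z ∪ W) △ ((V^c ∪ Y) ∖ Z)^c = {3, 15}
V ∖ W = {1, 3, 5, 11, 12, 13}
(V ∖ W) ∩ Z = {1, 5, 11, 12, 13}
((V ∖ W) ∩ Z) ∖ V = {}
{3, 15} and {} share no elements.

Yes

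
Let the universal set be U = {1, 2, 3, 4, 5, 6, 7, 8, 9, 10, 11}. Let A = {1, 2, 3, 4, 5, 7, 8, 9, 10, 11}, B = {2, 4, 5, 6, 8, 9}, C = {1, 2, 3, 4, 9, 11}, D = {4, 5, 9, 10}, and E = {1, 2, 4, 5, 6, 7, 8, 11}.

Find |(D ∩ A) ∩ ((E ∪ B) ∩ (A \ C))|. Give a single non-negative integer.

D ∩ A = {4, 5, 9, 10}
E ∪ B = {1, 2, 4, 5, 6, 7, 8, 9, 11}
A \ C = {5, 7, 8, 10}
(E ∪ B) ∩ (A \ C) = {5, 7, 8}
(D ∩ A) ∩ ((E ∪ B) ∩ (A \ C)) = {5}
|(D ∩ A) ∩ ((E ∪ B) ∩ (A \ C))| = 1

1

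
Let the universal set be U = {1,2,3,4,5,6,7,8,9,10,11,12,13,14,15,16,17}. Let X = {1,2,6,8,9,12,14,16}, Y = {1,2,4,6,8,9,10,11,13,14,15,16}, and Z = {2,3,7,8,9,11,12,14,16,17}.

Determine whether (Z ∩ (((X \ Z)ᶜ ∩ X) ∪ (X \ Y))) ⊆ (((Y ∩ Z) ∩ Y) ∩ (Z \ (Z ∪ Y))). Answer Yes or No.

No

X \ Z = {1,6}
(X \ Z)ᶜ = {2,3,4,5,7,8,9,10,11,12,13,14,15,16,17}
(X \ Z)ᶜ ∩ X = {2,8,9,12,14,16}
X \ Y = {12}
((X \ Z)ᶜ ∩ X) ∪ (X \ Y) = {2,8,9,12,14,16}
Z ∩ (((X \ Z)ᶜ ∩ X) ∪ (X \ Y)) = {2,8,9,12,14,16}
Y ∩ Z = {2,8,9,11,14,16}
(Y ∩ Z) ∩ Y = {2,8,9,11,14,16}
Z ∪ Y = {1,2,3,4,6,7,8,9,10,11,12,13,14,15,16,17}
Z \ (Z ∪ Y) = {}
((Y ∩ Z) ∩ Y) ∩ (Z \ (Z ∪ Y)) = {}
2 ∈ Z ∩ (((X \ Z)ᶜ ∩ X) ∪ (X \ Y)) but 2 ∉ ((Y ∩ Z) ∩ Y) ∩ (Z \ (Z ∪ Y)), so the inclusion fails.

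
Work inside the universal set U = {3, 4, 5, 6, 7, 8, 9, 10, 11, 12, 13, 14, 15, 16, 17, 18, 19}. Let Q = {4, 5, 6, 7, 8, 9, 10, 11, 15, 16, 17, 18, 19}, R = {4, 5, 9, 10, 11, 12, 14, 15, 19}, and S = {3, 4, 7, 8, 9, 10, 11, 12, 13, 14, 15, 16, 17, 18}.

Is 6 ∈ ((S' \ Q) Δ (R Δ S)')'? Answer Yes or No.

No

6 ∉ S, so 6 ∈ S'
6 ∈ S' and 6 ∈ Q, so 6 ∉ S' \ Q
6 ∉ R and 6 ∉ S, so 6 ∉ R Δ S
6 ∈ (R Δ S)' since 6 ∉ (R Δ S)
6 ∉ (S' \ Q) and 6 ∈ (R Δ S)', so 6 ∈ (S' \ Q) Δ (R Δ S)'
6 ∉ ((S' \ Q) Δ (R Δ S)')' since 6 ∈ ((S' \ Q) Δ (R Δ S)')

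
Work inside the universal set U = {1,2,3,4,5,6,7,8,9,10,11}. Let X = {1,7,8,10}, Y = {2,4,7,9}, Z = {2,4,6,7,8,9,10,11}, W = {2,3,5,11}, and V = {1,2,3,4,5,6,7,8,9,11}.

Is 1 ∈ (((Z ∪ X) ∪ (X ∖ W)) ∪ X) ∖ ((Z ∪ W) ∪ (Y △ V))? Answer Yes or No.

1 ∉ Z and 1 ∈ X, so 1 ∈ Z ∪ X
1 ∈ X and 1 ∉ W, so 1 ∈ X ∖ W
1 ∈ (Z ∪ X) and 1 ∈ (X ∖ W), so 1 ∈ (Z ∪ X) ∪ (X ∖ W)
1 ∈ ((Z ∪ X) ∪ (X ∖ W)) and 1 ∈ X, so 1 ∈ ((Z ∪ X) ∪ (X ∖ W)) ∪ X
1 ∉ Z and 1 ∉ W, so 1 ∉ Z ∪ W
1 ∉ Y and 1 ∈ V, so 1 ∈ Y △ V
1 ∉ (Z ∪ W) and 1 ∈ (Y △ V), so 1 ∈ (Z ∪ W) ∪ (Y △ V)
1 ∈ (((Z ∪ X) ∪ (X ∖ W)) ∪ X) and 1 ∈ ((Z ∪ W) ∪ (Y △ V)), so 1 ∉ (((Z ∪ X) ∪ (X ∖ W)) ∪ X) ∖ ((Z ∪ W) ∪ (Y △ V))

No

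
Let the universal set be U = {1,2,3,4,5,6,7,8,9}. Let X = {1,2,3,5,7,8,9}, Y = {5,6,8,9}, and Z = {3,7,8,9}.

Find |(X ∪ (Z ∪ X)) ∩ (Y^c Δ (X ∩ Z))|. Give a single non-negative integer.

Z ∪ X = {1,2,3,5,7,8,9}
X ∪ (Z ∪ X) = {1,2,3,5,7,8,9}
Y^c = {1,2,3,4,7}
X ∩ Z = {3,7,8,9}
Y^c Δ (X ∩ Z) = {1,2,4,8,9}
(X ∪ (Z ∪ X)) ∩ (Y^c Δ (X ∩ Z)) = {1,2,8,9}
|(X ∪ (Z ∪ X)) ∩ (Y^c Δ (X ∩ Z))| = 4

4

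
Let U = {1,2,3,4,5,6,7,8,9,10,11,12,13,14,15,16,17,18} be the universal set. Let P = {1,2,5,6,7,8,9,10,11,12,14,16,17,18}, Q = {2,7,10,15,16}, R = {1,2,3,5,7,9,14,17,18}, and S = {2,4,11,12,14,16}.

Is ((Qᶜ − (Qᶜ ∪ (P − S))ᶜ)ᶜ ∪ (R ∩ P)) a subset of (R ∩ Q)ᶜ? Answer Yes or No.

No

Qᶜ = {1,3,4,5,6,8,9,11,12,13,14,17,18}
P − S = {1,5,6,7,8,9,10,17,18}
Qᶜ ∪ (P − S) = {1,3,4,5,6,7,8,9,10,11,12,13,14,17,18}
(Qᶜ ∪ (P − S))ᶜ = {2,15,16}
Qᶜ − (Qᶜ ∪ (P − S))ᶜ = {1,3,4,5,6,8,9,11,12,13,14,17,18}
(Qᶜ − (Qᶜ ∪ (P − S))ᶜ)ᶜ = {2,7,10,15,16}
R ∩ P = {1,2,5,7,9,14,17,18}
(Qᶜ − (Qᶜ ∪ (P − S))ᶜ)ᶜ ∪ (R ∩ P) = {1,2,5,7,9,10,14,15,16,17,18}
R ∩ Q = {2,7}
(R ∩ Q)ᶜ = {1,3,4,5,6,8,9,10,11,12,13,14,15,16,17,18}
2 ∈ (Qᶜ − (Qᶜ ∪ (P − S))ᶜ)ᶜ ∪ (R ∩ P) but 2 ∉ (R ∩ Q)ᶜ, so the inclusion fails.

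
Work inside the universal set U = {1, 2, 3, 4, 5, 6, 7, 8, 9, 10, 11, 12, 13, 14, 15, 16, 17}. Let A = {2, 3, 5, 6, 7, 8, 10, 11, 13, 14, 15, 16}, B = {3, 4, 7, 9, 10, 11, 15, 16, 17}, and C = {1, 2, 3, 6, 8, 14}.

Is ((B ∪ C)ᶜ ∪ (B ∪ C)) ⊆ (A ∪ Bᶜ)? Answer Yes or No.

B ∪ C = {1, 2, 3, 4, 6, 7, 8, 9, 10, 11, 14, 15, 16, 17}
(B ∪ C)ᶜ = {5, 12, 13}
(B ∪ C)ᶜ ∪ (B ∪ C) = {1, 2, 3, 4, 5, 6, 7, 8, 9, 10, 11, 12, 13, 14, 15, 16, 17}
Bᶜ = {1, 2, 5, 6, 8, 12, 13, 14}
A ∪ Bᶜ = {1, 2, 3, 5, 6, 7, 8, 10, 11, 12, 13, 14, 15, 16}
4 ∈ (B ∪ C)ᶜ ∪ (B ∪ C) but 4 ∉ A ∪ Bᶜ, so the inclusion fails.

No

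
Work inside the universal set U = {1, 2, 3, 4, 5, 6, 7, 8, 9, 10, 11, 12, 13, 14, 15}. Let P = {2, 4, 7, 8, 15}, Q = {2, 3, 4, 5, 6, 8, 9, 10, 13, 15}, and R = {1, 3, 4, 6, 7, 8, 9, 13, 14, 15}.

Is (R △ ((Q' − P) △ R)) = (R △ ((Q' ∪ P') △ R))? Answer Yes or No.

No

Q' = {1, 7, 11, 12, 14}
Q' − P = {1, 11, 12, 14}
(Q' − P) △ R = {3, 4, 6, 7, 8, 9, 11, 12, 13, 15}
R △ ((Q' − P) △ R) = {1, 11, 12, 14}
P' = {1, 3, 5, 6, 9, 10, 11, 12, 13, 14}
Q' ∪ P' = {1, 3, 5, 6, 7, 9, 10, 11, 12, 13, 14}
(Q' ∪ P') △ R = {4, 5, 8, 10, 11, 12, 15}
R △ ((Q' ∪ P') △ R) = {1, 3, 5, 6, 7, 9, 10, 11, 12, 13, 14}
3 ∈ R △ ((Q' ∪ P') △ R) but 3 ∉ R △ ((Q' − P) △ R), so they differ.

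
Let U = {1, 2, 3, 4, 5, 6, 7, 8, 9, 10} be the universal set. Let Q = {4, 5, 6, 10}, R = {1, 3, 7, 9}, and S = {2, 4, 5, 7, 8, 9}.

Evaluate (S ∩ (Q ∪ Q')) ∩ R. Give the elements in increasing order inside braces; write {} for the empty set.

{7, 9}

Q' = {1, 2, 3, 7, 8, 9}
Q ∪ Q' = {1, 2, 3, 4, 5, 6, 7, 8, 9, 10}
S ∩ (Q ∪ Q') = {2, 4, 5, 7, 8, 9}
(S ∩ (Q ∪ Q')) ∩ R = {7, 9}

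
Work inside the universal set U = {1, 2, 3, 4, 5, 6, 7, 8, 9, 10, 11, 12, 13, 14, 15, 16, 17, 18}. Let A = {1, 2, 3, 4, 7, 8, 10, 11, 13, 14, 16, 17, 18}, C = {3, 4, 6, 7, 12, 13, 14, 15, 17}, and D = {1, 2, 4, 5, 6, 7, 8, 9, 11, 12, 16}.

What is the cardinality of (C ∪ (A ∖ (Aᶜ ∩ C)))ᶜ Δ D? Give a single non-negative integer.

9

Aᶜ = {5, 6, 9, 12, 15}
Aᶜ ∩ C = {6, 12, 15}
A ∖ (Aᶜ ∩ C) = {1, 2, 3, 4, 7, 8, 10, 11, 13, 14, 16, 17, 18}
C ∪ (A ∖ (Aᶜ ∩ C)) = {1, 2, 3, 4, 6, 7, 8, 10, 11, 12, 13, 14, 15, 16, 17, 18}
(C ∪ (A ∖ (Aᶜ ∩ C)))ᶜ = {5, 9}
(C ∪ (A ∖ (Aᶜ ∩ C)))ᶜ Δ D = {1, 2, 4, 6, 7, 8, 11, 12, 16}
|(C ∪ (A ∖ (Aᶜ ∩ C)))ᶜ Δ D| = 9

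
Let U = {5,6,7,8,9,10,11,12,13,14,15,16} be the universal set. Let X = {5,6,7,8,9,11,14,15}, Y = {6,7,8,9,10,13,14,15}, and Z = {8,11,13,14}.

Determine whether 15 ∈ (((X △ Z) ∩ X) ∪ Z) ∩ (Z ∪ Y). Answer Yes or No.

15 ∈ X and 15 ∉ Z, so 15 ∈ X △ Z
15 ∈ (X △ Z) and 15 ∈ X, so 15 ∈ (X △ Z) ∩ X
15 ∈ ((X △ Z) ∩ X) and 15 ∉ Z, so 15 ∈ ((X △ Z) ∩ X) ∪ Z
15 ∉ Z and 15 ∈ Y, so 15 ∈ Z ∪ Y
15 ∈ (((X △ Z) ∩ X) ∪ Z) and 15 ∈ (Z ∪ Y), so 15 ∈ (((X △ Z) ∩ X) ∪ Z) ∩ (Z ∪ Y)

Yes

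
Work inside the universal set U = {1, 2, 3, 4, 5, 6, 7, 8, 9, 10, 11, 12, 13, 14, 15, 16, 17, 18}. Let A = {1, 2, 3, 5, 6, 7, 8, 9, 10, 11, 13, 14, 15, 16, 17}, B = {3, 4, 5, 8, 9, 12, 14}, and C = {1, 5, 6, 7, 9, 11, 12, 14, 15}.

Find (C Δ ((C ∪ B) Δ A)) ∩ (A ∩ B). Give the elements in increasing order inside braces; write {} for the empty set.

{5, 9, 14}

C ∪ B = {1, 3, 4, 5, 6, 7, 8, 9, 11, 12, 14, 15}
(C ∪ B) Δ A = {2, 4, 10, 12, 13, 16, 17}
C Δ ((C ∪ B) Δ A) = {1, 2, 4, 5, 6, 7, 9, 10, 11, 13, 14, 15, 16, 17}
A ∩ B = {3, 5, 8, 9, 14}
(C Δ ((C ∪ B) Δ A)) ∩ (A ∩ B) = {5, 9, 14}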